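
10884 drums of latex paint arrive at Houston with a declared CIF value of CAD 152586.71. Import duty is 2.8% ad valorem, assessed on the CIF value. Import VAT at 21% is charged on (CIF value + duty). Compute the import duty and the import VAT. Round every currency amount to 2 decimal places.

Import duty: CAD 4272.43; import VAT: CAD 32940.42

Import duty = 152586.71 × 2.8% = 4272.43
VAT base = CIF + duty = 152586.71 + 4272.43 = 156859.14
Import VAT = 156859.14 × 21% = 32940.42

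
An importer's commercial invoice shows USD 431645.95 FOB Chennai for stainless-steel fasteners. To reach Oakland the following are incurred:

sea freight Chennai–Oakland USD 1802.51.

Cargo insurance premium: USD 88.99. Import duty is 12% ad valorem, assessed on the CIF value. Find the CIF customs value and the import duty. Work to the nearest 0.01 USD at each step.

CIF value: USD 433537.45; import duty: USD 52024.49

CIF = FOB price + freight + insurance
CIF = 431645.95 + 1802.51 + 88.99 = 433537.45
Import duty = 433537.45 × 12% = 52024.49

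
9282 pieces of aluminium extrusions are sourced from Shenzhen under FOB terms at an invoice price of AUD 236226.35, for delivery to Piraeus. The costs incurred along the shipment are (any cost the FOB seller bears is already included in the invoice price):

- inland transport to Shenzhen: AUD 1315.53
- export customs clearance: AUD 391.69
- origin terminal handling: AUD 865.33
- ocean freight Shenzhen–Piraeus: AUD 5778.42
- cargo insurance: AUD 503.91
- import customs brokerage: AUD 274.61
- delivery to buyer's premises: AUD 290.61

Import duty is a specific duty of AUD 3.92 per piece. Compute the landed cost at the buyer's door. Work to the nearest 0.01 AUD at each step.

Total landed cost: AUD 279459.34

FOB: the seller bears costs until goods are on board at the origin port; the buyer bears freight, insurance and all costs thereafter.
Already in the invoice (seller's account under FOB): inland to port, export clearance, origin terminal — exclude.
CIF value = FOB price + freight + insurance = 236226.35 + 5778.42 + 503.91 = 242508.68
Import duty = 9282 × 3.92 = 36385.44
Buyer bears: freight 5778.42 + insurance 503.91 + brokerage 274.61 + delivery 290.61 + duty 36385.44 = 43232.99
Landed cost = invoice 236226.35 + 43232.99 = 279459.34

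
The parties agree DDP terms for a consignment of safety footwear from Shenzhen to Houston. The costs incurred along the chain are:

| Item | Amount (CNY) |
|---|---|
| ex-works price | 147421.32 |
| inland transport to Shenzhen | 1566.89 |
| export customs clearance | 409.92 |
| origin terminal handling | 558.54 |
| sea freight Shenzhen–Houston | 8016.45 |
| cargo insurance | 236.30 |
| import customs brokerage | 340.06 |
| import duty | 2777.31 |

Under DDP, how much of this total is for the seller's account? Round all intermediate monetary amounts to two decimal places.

DDP: the seller bears all costs including import duty.
Seller's account: goods 147421.32 + inland to port 1566.89 + export clearance 409.92 + origin terminal 558.54 + freight 8016.45 + insurance 236.30 + brokerage 340.06 + duty 2777.31 = 161326.79
Buyer's account: 0.00

Seller's account: CNY 161326.79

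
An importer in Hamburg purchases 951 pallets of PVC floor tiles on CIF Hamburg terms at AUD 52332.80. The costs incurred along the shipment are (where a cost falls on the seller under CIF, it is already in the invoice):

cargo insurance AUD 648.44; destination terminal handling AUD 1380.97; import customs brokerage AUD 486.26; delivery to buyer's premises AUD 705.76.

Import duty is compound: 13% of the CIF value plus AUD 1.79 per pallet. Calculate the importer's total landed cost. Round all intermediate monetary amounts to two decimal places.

Total landed cost: AUD 63411.34

CIF: the seller pays costs through ocean freight and marine insurance to the destination port.
Already in the invoice (seller's account under CIF): insurance — exclude.
The CIF price already equals the CIF value: 52332.80
Ad valorem component: 52332.80 × 13% = 6803.26
Specific component: 951 × 1.79 = 1702.29
Import duty = 6803.26 + 1702.29 = 8505.55
Buyer bears: destination terminal 1380.97 + brokerage 486.26 + delivery 705.76 + duty 8505.55 = 11078.54
Landed cost = invoice 52332.80 + 11078.54 = 63411.34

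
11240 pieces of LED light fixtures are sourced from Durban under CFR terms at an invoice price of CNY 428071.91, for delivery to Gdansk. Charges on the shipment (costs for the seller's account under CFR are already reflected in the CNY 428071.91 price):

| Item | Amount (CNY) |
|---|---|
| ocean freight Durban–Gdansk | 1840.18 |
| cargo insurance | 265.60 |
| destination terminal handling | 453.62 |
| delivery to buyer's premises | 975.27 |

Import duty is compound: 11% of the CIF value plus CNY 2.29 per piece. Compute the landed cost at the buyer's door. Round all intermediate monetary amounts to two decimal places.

CFR: the seller pays costs through ocean freight to the destination port, but not insurance.
Already in the invoice (seller's account under CFR): freight — exclude.
CIF value = CFR price + insurance = 428071.91 + 265.60 = 428337.51
Ad valorem component: 428337.51 × 11% = 47117.13
Specific component: 11240 × 2.29 = 25739.60
Import duty = 47117.13 + 25739.60 = 72856.73
Buyer bears: insurance 265.60 + destination terminal 453.62 + delivery 975.27 + duty 72856.73 = 74551.22
Landed cost = invoice 428071.91 + 74551.22 = 502623.13

Total landed cost: CNY 502623.13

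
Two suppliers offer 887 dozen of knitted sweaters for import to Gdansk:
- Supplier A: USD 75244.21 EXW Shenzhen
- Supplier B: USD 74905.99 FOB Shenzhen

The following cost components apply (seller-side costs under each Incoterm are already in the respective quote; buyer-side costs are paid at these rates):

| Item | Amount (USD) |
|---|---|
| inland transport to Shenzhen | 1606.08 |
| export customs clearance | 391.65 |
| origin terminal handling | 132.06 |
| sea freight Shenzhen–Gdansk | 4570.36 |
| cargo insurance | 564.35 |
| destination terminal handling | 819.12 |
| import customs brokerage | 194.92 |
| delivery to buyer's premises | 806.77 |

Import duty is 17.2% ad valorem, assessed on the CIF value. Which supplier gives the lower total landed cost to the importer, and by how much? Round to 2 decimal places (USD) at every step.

Supplier B is cheaper by USD 2892.51

Supplier A (EXW):
CIF value = EXW price + inland to port + export clearance + origin terminal + freight + insurance = 75244.21 + 1606.08 + 391.65 + 132.06 + 4570.36 + 564.35 = 82508.71
Import duty = 82508.71 × 17.2% = 14191.50
Buyer bears (A): 1606.08 + 391.65 + 132.06 + 4570.36 + 564.35 + 819.12 + 194.92 + 806.77 = 9085.31
Landed cost (A) = invoice 75244.21 + 9085.31 + duty 14191.50 = 98521.02
Supplier B (FOB):
CIF value = FOB price + freight + insurance = 74905.99 + 4570.36 + 564.35 = 80040.70
Import duty = 80040.70 × 17.2% = 13767.00
Buyer bears (B): 4570.36 + 564.35 + 819.12 + 194.92 + 806.77 = 6955.52
Landed cost (B) = invoice 74905.99 + 6955.52 + duty 13767.00 = 95628.51
Difference = |98521.02 − 95628.51| = 2892.51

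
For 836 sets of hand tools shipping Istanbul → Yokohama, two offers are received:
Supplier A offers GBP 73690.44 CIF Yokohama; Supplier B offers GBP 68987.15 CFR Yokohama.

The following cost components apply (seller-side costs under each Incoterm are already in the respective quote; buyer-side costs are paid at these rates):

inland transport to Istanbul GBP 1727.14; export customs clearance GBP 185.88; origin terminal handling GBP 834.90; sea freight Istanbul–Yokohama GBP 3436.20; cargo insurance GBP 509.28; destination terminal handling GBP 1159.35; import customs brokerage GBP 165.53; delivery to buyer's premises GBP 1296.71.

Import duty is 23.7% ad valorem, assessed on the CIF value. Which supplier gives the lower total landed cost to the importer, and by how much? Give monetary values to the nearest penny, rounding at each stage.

Supplier A (CIF):
The CIF price already equals the CIF value: 73690.44
Import duty = 73690.44 × 23.7% = 17464.63
Buyer bears (A): 1159.35 + 165.53 + 1296.71 = 2621.59
Landed cost (A) = invoice 73690.44 + 2621.59 + duty 17464.63 = 93776.66
Supplier B (CFR):
CIF value = CFR price + insurance = 68987.15 + 509.28 = 69496.43
Import duty = 69496.43 × 23.7% = 16470.65
Buyer bears (B): 509.28 + 1159.35 + 165.53 + 1296.71 = 3130.87
Landed cost (B) = invoice 68987.15 + 3130.87 + duty 16470.65 = 88588.67
Difference = |93776.66 − 88588.67| = 5187.99

Supplier B is cheaper by GBP 5187.99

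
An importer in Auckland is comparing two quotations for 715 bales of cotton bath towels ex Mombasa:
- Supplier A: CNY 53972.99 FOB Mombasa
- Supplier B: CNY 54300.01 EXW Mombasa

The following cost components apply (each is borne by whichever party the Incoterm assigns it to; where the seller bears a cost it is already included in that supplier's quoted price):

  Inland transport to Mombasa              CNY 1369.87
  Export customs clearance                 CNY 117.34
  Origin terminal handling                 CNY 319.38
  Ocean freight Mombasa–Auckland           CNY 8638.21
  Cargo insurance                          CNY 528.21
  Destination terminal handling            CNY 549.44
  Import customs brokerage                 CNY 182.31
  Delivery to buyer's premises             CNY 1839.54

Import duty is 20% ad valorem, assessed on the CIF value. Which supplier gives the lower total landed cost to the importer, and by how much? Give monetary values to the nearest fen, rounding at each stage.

Supplier A (FOB):
CIF value = FOB price + freight + insurance = 53972.99 + 8638.21 + 528.21 = 63139.41
Import duty = 63139.41 × 20% = 12627.88
Buyer bears (A): 8638.21 + 528.21 + 549.44 + 182.31 + 1839.54 = 11737.71
Landed cost (A) = invoice 53972.99 + 11737.71 + duty 12627.88 = 78338.58
Supplier B (EXW):
CIF value = EXW price + inland to port + export clearance + origin terminal + freight + insurance = 54300.01 + 1369.87 + 117.34 + 319.38 + 8638.21 + 528.21 = 65273.02
Import duty = 65273.02 × 20% = 13054.60
Buyer bears (B): 1369.87 + 117.34 + 319.38 + 8638.21 + 528.21 + 549.44 + 182.31 + 1839.54 = 13544.30
Landed cost (B) = invoice 54300.01 + 13544.30 + duty 13054.60 = 80898.91
Difference = |78338.58 − 80898.91| = 2560.33

Supplier A is cheaper by CNY 2560.33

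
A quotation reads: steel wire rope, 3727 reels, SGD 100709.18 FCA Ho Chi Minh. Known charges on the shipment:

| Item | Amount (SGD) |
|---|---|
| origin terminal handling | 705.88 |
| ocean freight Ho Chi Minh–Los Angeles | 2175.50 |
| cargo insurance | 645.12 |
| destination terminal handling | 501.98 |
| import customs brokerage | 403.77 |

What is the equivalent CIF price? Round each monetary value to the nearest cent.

Not relevant to the conversion: destination terminal, brokerage — on the buyer under both terms; not part of either seller's price.
From FCA to CIF, the seller additionally bears: origin terminal, freight, insurance.
CIF price = 100709.18 + 705.88 + 2175.50 + 645.12 = 104235.68

CIF price: SGD 104235.68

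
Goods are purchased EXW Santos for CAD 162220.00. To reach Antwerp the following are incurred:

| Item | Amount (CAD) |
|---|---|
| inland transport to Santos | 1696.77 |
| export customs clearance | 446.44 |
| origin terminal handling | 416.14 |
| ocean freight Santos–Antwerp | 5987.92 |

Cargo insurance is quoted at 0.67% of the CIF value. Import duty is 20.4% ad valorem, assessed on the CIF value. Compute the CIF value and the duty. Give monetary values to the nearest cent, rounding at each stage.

CIF value: CAD 171919.13; import duty: CAD 35071.50

Let C be the CIF value. C = EXW price + pre-shipment costs + freight + 0.67% × C
C − 0.67% × C = 162220.00 + 1696.77 + 446.44 + 416.14 + 5987.92
0.9933 × C = 170767.27
C = 170767.27 / 0.9933 = 171919.13
Insurance premium = 0.67% × 171919.13 = 1151.86
Import duty = 171919.13 × 20.4% = 35071.50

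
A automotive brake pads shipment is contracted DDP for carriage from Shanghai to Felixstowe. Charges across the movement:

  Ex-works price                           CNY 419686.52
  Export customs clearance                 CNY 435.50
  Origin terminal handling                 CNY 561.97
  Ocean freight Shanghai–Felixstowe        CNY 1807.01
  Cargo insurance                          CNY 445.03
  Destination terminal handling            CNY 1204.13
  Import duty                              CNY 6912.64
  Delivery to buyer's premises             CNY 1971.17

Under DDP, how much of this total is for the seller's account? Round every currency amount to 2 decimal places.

Seller's account: CNY 433023.97

DDP: the seller bears all costs including import duty.
Seller's account: goods 419686.52 + export clearance 435.50 + origin terminal 561.97 + freight 1807.01 + insurance 445.03 + destination terminal 1204.13 + duty 6912.64 + delivery 1971.17 = 433023.97
Buyer's account: 0.00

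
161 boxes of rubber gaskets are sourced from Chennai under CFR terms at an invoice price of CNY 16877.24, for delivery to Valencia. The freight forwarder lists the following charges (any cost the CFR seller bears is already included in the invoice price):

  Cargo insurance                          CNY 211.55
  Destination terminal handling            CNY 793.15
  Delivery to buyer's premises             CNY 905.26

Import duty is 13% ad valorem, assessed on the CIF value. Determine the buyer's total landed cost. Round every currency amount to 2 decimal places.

CFR: the seller pays costs through ocean freight to the destination port, but not insurance.
CIF value = CFR price + insurance = 16877.24 + 211.55 = 17088.79
Import duty = 17088.79 × 13% = 2221.54
Buyer bears: insurance 211.55 + destination terminal 793.15 + delivery 905.26 + duty 2221.54 = 4131.50
Landed cost = invoice 16877.24 + 4131.50 = 21008.74

Total landed cost: CNY 21008.74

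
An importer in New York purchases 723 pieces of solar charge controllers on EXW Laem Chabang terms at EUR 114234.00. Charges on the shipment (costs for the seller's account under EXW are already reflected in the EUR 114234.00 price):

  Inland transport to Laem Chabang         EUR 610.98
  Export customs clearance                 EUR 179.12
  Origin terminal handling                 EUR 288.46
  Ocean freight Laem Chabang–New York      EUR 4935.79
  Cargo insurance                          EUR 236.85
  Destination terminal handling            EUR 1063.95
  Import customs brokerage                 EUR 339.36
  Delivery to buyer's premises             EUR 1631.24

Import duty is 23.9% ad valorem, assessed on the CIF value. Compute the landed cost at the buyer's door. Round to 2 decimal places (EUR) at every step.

EXW: the seller makes goods available at their premises; the buyer bears all onward costs.
CIF value = EXW price + inland to port + export clearance + origin terminal + freight + insurance = 114234.00 + 610.98 + 179.12 + 288.46 + 4935.79 + 236.85 = 120485.20
Import duty = 120485.20 × 23.9% = 28795.96
Buyer bears: inland to port 610.98 + export clearance 179.12 + origin terminal 288.46 + freight 4935.79 + insurance 236.85 + destination terminal 1063.95 + brokerage 339.36 + delivery 1631.24 + duty 28795.96 = 38081.71
Landed cost = invoice 114234.00 + 38081.71 = 152315.71

Total landed cost: EUR 152315.71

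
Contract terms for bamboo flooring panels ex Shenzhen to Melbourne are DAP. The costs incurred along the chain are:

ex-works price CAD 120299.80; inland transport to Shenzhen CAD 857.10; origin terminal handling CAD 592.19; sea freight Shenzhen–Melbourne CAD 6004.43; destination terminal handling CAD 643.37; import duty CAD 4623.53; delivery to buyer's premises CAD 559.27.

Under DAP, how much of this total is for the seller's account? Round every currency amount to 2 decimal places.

Seller's account: CAD 128956.16

DAP: the seller bears all costs to the named destination except import duty and clearance.
Seller's account: goods 120299.80 + inland to port 857.10 + origin terminal 592.19 + freight 6004.43 + destination terminal 643.37 + delivery 559.27 = 128956.16
Buyer's account: duty 4623.53 = 4623.53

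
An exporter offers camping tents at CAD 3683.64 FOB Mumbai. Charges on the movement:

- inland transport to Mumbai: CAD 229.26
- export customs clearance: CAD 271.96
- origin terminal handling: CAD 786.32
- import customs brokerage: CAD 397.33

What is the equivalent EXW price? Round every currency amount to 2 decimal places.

EXW price: CAD 2396.10

Not relevant to the conversion: brokerage — on the buyer under both terms; not part of either seller's price.
From FOB to EXW, the seller no longer bears: inland to port, export clearance, origin terminal.
EXW price = 3683.64 − 229.26 − 271.96 − 786.32 = 2396.10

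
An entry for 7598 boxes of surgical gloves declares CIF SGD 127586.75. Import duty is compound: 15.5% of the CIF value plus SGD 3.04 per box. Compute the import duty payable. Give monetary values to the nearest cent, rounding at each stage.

Ad valorem component: 127586.75 × 15.5% = 19775.95
Specific component: 7598 × 3.04 = 23097.92
Import duty = 19775.95 + 23097.92 = 42873.87

Import duty: SGD 42873.87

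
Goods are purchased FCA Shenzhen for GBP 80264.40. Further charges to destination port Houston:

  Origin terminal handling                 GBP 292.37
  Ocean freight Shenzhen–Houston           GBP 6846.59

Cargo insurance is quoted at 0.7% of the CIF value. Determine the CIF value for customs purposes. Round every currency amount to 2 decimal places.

CIF value: GBP 88019.50

Let C be the CIF value. C = FCA price + pre-shipment costs + freight + 0.7% × C
C − 0.7% × C = 80264.40 + 292.37 + 6846.59
0.993 × C = 87403.36
C = 87403.36 / 0.993 = 88019.50
Insurance premium = 0.7% × 88019.50 = 616.14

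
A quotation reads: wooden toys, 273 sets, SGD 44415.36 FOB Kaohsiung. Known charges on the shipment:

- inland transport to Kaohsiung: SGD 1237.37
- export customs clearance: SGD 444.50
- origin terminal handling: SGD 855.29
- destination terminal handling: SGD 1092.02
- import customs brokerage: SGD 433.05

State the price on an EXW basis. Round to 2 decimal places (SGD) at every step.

Not relevant to the conversion: brokerage, destination terminal — on the buyer under both terms; not part of either seller's price.
From FOB to EXW, the seller no longer bears: inland to port, export clearance, origin terminal.
EXW price = 44415.36 − 1237.37 − 444.50 − 855.29 = 41878.20

EXW price: SGD 41878.20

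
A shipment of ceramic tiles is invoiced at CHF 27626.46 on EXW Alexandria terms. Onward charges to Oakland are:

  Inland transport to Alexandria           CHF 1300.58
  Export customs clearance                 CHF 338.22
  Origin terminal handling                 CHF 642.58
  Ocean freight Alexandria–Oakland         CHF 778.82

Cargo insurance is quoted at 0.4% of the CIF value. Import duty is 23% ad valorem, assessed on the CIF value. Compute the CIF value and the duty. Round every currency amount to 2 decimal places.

CIF value: CHF 30809.90; import duty: CHF 7086.28

Let C be the CIF value. C = EXW price + pre-shipment costs + freight + 0.4% × C
C − 0.4% × C = 27626.46 + 1300.58 + 338.22 + 642.58 + 778.82
0.996 × C = 30686.66
C = 30686.66 / 0.996 = 30809.90
Insurance premium = 0.4% × 30809.90 = 123.24
Import duty = 30809.90 × 23% = 7086.28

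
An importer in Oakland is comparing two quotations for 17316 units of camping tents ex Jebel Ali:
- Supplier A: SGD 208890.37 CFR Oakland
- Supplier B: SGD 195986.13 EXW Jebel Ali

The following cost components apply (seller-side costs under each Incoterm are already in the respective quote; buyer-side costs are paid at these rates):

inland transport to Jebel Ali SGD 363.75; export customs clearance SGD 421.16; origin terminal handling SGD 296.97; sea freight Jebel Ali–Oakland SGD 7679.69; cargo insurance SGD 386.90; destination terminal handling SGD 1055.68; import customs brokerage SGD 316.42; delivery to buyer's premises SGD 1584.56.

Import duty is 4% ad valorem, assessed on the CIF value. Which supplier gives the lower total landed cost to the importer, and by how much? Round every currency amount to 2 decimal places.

Supplier A (CFR):
CIF value = CFR price + insurance = 208890.37 + 386.90 = 209277.27
Import duty = 209277.27 × 4% = 8371.09
Buyer bears (A): 386.90 + 1055.68 + 316.42 + 1584.56 = 3343.56
Landed cost (A) = invoice 208890.37 + 3343.56 + duty 8371.09 = 220605.02
Supplier B (EXW):
CIF value = EXW price + inland to port + export clearance + origin terminal + freight + insurance = 195986.13 + 363.75 + 421.16 + 296.97 + 7679.69 + 386.90 = 205134.60
Import duty = 205134.60 × 4% = 8205.38
Buyer bears (B): 363.75 + 421.16 + 296.97 + 7679.69 + 386.90 + 1055.68 + 316.42 + 1584.56 = 12105.13
Landed cost (B) = invoice 195986.13 + 12105.13 + duty 8205.38 = 216296.64
Difference = |220605.02 − 216296.64| = 4308.38

Supplier B is cheaper by SGD 4308.38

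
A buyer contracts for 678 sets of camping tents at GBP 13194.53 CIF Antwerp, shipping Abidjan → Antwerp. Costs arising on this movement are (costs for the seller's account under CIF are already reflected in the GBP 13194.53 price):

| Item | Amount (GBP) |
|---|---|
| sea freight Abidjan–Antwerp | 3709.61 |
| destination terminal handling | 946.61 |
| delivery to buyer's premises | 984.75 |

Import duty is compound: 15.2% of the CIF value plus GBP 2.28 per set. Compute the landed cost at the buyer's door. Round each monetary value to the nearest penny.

Total landed cost: GBP 18677.30

CIF: the seller pays costs through ocean freight and marine insurance to the destination port.
Already in the invoice (seller's account under CIF): freight — exclude.
The CIF price already equals the CIF value: 13194.53
Ad valorem component: 13194.53 × 15.2% = 2005.57
Specific component: 678 × 2.28 = 1545.84
Import duty = 2005.57 + 1545.84 = 3551.41
Buyer bears: destination terminal 946.61 + delivery 984.75 + duty 3551.41 = 5482.77
Landed cost = invoice 13194.53 + 5482.77 = 18677.30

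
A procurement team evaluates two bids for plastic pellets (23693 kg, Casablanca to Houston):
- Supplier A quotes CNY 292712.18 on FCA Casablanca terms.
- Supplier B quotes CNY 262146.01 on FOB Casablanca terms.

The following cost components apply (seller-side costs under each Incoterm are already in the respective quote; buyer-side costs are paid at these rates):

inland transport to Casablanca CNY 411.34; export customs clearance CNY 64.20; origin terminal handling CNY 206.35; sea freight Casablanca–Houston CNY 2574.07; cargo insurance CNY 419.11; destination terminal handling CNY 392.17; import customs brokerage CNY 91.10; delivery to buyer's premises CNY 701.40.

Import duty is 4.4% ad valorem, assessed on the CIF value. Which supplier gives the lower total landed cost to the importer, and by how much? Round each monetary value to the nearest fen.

Supplier A (FCA):
CIF value = FCA price + origin terminal + freight + insurance = 292712.18 + 206.35 + 2574.07 + 419.11 = 295911.71
Import duty = 295911.71 × 4.4% = 13020.12
Buyer bears (A): 206.35 + 2574.07 + 419.11 + 392.17 + 91.10 + 701.40 = 4384.20
Landed cost (A) = invoice 292712.18 + 4384.20 + duty 13020.12 = 310116.50
Supplier B (FOB):
CIF value = FOB price + freight + insurance = 262146.01 + 2574.07 + 419.11 = 265139.19
Import duty = 265139.19 × 4.4% = 11666.12
Buyer bears (B): 2574.07 + 419.11 + 392.17 + 91.10 + 701.40 = 4177.85
Landed cost (B) = invoice 262146.01 + 4177.85 + duty 11666.12 = 277989.98
Difference = |310116.50 − 277989.98| = 32126.52

Supplier B is cheaper by CNY 32126.52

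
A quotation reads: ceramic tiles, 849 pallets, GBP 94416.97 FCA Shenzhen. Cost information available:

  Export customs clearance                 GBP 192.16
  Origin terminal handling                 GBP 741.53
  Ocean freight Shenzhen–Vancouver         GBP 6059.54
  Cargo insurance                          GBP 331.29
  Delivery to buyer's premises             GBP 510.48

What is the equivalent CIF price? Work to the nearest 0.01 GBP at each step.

CIF price: GBP 101549.33

Not relevant to the conversion: export clearance — on the seller under both FCA and CIF; already in the FCA price and stays in the CIF price. delivery — on the buyer under both terms; not part of either seller's price.
From FCA to CIF, the seller additionally bears: origin terminal, freight, insurance.
CIF price = 94416.97 + 741.53 + 6059.54 + 331.29 = 101549.33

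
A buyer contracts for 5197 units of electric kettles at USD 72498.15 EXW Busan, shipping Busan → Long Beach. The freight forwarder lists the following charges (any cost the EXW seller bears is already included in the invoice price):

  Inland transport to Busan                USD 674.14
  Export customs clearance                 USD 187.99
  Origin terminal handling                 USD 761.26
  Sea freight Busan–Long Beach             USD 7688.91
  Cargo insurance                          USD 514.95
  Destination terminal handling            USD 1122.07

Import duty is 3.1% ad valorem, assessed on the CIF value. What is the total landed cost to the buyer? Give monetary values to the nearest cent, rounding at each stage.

EXW: the seller makes goods available at their premises; the buyer bears all onward costs.
CIF value = EXW price + inland to port + export clearance + origin terminal + freight + insurance = 72498.15 + 674.14 + 187.99 + 761.26 + 7688.91 + 514.95 = 82325.40
Import duty = 82325.40 × 3.1% = 2552.09
Buyer bears: inland to port 674.14 + export clearance 187.99 + origin terminal 761.26 + freight 7688.91 + insurance 514.95 + destination terminal 1122.07 + duty 2552.09 = 13501.41
Landed cost = invoice 72498.15 + 13501.41 = 85999.56

Total landed cost: USD 85999.56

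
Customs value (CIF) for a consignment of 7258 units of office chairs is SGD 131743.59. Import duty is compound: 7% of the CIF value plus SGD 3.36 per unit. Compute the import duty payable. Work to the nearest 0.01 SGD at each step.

Ad valorem component: 131743.59 × 7% = 9222.05
Specific component: 7258 × 3.36 = 24386.88
Import duty = 9222.05 + 24386.88 = 33608.93

Import duty: SGD 33608.93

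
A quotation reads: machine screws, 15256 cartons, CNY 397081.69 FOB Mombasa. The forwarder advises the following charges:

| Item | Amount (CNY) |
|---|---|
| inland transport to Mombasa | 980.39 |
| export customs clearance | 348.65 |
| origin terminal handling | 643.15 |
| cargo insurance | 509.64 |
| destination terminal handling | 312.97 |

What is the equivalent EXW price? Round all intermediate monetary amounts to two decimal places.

EXW price: CNY 395109.50

Not relevant to the conversion: insurance, destination terminal — on the buyer under both terms; not part of either seller's price.
From FOB to EXW, the seller no longer bears: inland to port, export clearance, origin terminal.
EXW price = 397081.69 − 980.39 − 348.65 − 643.15 = 395109.50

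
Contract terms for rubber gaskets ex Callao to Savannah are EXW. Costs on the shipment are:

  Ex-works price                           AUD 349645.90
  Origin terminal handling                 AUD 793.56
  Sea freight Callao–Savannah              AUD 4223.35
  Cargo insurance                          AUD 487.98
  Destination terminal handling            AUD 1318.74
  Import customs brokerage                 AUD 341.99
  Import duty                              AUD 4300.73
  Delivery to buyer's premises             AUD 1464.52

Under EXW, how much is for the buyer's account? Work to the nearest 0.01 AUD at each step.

EXW: the seller makes goods available at their premises; the buyer bears all onward costs.
Seller's account: goods 349645.90 = 349645.90
Buyer's account: origin terminal 793.56 + freight 4223.35 + insurance 487.98 + destination terminal 1318.74 + brokerage 341.99 + duty 4300.73 + delivery 1464.52 = 12930.87

Buyer's account: AUD 12930.87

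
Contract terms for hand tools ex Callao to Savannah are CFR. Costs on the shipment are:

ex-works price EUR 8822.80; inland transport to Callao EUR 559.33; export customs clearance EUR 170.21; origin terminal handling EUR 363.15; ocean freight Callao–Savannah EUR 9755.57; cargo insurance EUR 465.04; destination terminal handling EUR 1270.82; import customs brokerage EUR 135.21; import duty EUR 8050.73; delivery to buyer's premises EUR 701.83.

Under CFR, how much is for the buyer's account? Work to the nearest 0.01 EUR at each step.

CFR: the seller pays costs through ocean freight to the destination port, but not insurance.
Seller's account: goods 8822.80 + inland to port 559.33 + export clearance 170.21 + origin terminal 363.15 + freight 9755.57 = 19671.06
Buyer's account: insurance 465.04 + destination terminal 1270.82 + brokerage 135.21 + duty 8050.73 + delivery 701.83 = 10623.63

Buyer's account: EUR 10623.63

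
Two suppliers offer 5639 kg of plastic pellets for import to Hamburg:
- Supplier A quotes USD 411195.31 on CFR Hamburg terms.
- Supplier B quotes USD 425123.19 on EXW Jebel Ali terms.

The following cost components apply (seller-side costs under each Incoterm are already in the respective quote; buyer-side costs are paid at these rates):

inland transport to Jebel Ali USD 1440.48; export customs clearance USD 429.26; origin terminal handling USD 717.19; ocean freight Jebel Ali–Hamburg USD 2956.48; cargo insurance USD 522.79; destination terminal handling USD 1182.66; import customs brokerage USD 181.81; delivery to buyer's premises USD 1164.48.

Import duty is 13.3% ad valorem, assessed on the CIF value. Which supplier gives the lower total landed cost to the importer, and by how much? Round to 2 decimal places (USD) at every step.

Supplier A is cheaper by USD 22060.97

Supplier A (CFR):
CIF value = CFR price + insurance = 411195.31 + 522.79 = 411718.10
Import duty = 411718.10 × 13.3% = 54758.51
Buyer bears (A): 522.79 + 1182.66 + 181.81 + 1164.48 = 3051.74
Landed cost (A) = invoice 411195.31 + 3051.74 + duty 54758.51 = 469005.56
Supplier B (EXW):
CIF value = EXW price + inland to port + export clearance + origin terminal + freight + insurance = 425123.19 + 1440.48 + 429.26 + 717.19 + 2956.48 + 522.79 = 431189.39
Import duty = 431189.39 × 13.3% = 57348.19
Buyer bears (B): 1440.48 + 429.26 + 717.19 + 2956.48 + 522.79 + 1182.66 + 181.81 + 1164.48 = 8595.15
Landed cost (B) = invoice 425123.19 + 8595.15 + duty 57348.19 = 491066.53
Difference = |469005.56 − 491066.53| = 22060.97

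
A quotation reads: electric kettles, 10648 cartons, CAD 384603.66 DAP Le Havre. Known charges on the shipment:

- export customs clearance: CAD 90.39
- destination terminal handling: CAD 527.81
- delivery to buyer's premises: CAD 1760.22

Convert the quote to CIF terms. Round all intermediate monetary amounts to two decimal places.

Not relevant to the conversion: export clearance — on the seller under both DAP and CIF; already in the DAP price and stays in the CIF price.
From DAP to CIF, the seller no longer bears: destination terminal, delivery.
CIF price = 384603.66 − 527.81 − 1760.22 = 382315.63

CIF price: CAD 382315.63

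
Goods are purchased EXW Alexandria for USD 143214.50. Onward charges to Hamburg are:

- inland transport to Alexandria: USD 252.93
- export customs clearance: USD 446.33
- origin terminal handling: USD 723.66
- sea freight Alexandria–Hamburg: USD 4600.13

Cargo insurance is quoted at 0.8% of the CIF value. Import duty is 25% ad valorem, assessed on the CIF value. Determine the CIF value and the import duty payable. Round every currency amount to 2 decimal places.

Let C be the CIF value. C = EXW price + pre-shipment costs + freight + 0.8% × C
C − 0.8% × C = 143214.50 + 252.93 + 446.33 + 723.66 + 4600.13
0.992 × C = 149237.55
C = 149237.55 / 0.992 = 150441.08
Insurance premium = 0.8% × 150441.08 = 1203.53
Import duty = 150441.08 × 25% = 37610.27

CIF value: USD 150441.08; import duty: USD 37610.27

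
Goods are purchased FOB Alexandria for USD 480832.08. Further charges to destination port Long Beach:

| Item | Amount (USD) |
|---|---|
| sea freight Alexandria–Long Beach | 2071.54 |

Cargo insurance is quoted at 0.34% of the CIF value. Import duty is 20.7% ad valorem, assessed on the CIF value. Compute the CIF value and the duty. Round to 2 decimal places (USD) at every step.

Let C be the CIF value. C = FOB price + freight + 0.34% × C
C − 0.34% × C = 480832.08 + 2071.54
0.9966 × C = 482903.62
C = 482903.62 / 0.9966 = 484551.09
Insurance premium = 0.34% × 484551.09 = 1647.47
Import duty = 484551.09 × 20.7% = 100302.08

CIF value: USD 484551.09; import duty: USD 100302.08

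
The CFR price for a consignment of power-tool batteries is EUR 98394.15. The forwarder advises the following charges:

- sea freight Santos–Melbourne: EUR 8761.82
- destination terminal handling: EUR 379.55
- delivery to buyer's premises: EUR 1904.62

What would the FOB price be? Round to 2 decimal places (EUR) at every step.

Not relevant to the conversion: destination terminal, delivery — on the buyer under both terms; not part of either seller's price.
From CFR to FOB, the seller no longer bears: freight.
FOB price = 98394.15 − 8761.82 = 89632.33

FOB price: EUR 89632.33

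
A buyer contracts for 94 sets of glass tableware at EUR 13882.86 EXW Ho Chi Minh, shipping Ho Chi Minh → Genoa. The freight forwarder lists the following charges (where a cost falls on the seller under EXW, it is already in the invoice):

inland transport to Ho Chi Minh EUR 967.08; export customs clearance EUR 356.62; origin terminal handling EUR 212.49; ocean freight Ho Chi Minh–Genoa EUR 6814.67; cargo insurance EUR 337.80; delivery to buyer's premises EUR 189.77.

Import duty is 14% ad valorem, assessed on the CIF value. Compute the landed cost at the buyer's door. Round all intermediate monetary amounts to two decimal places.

Total landed cost: EUR 25921.30

EXW: the seller makes goods available at their premises; the buyer bears all onward costs.
CIF value = EXW price + inland to port + export clearance + origin terminal + freight + insurance = 13882.86 + 967.08 + 356.62 + 212.49 + 6814.67 + 337.80 = 22571.52
Import duty = 22571.52 × 14% = 3160.01
Buyer bears: inland to port 967.08 + export clearance 356.62 + origin terminal 212.49 + freight 6814.67 + insurance 337.80 + delivery 189.77 + duty 3160.01 = 12038.44
Landed cost = invoice 13882.86 + 12038.44 = 25921.30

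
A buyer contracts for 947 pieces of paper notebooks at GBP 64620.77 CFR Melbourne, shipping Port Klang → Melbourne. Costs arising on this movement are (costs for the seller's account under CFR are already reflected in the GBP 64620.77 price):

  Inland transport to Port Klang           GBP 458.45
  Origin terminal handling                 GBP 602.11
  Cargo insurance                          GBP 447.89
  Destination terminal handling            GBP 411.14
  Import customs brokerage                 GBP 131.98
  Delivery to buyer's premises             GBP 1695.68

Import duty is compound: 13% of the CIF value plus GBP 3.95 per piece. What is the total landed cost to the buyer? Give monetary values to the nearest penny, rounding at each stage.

Total landed cost: GBP 79507.04

CFR: the seller pays costs through ocean freight to the destination port, but not insurance.
Already in the invoice (seller's account under CFR): inland to port, origin terminal — exclude.
CIF value = CFR price + insurance = 64620.77 + 447.89 = 65068.66
Ad valorem component: 65068.66 × 13% = 8458.93
Specific component: 947 × 3.95 = 3740.65
Import duty = 8458.93 + 3740.65 = 12199.58
Buyer bears: insurance 447.89 + destination terminal 411.14 + brokerage 131.98 + delivery 1695.68 + duty 12199.58 = 14886.27
Landed cost = invoice 64620.77 + 14886.27 = 79507.04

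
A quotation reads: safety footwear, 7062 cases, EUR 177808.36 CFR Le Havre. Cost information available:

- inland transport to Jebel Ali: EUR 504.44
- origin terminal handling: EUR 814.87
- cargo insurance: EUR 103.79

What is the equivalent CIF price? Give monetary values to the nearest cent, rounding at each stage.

CIF price: EUR 177912.15

Not relevant to the conversion: inland to port, origin terminal — on the seller under both CFR and CIF; already in the CFR price and stays in the CIF price.
From CFR to CIF, the seller additionally bears: insurance.
CIF price = 177808.36 + 103.79 = 177912.15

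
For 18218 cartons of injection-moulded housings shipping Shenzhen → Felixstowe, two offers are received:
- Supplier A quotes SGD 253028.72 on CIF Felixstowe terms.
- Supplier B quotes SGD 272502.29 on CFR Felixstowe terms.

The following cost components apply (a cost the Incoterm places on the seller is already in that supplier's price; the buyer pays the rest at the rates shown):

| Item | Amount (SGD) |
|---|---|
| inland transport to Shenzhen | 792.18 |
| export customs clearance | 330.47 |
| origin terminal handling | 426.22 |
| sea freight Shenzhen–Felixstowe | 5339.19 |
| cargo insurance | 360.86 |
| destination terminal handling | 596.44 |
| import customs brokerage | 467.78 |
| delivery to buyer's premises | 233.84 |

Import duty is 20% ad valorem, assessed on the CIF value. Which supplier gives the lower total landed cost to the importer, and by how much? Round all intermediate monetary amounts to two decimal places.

Supplier A (CIF):
The CIF price already equals the CIF value: 253028.72
Import duty = 253028.72 × 20% = 50605.74
Buyer bears (A): 596.44 + 467.78 + 233.84 = 1298.06
Landed cost (A) = invoice 253028.72 + 1298.06 + duty 50605.74 = 304932.52
Supplier B (CFR):
CIF value = CFR price + insurance = 272502.29 + 360.86 = 272863.15
Import duty = 272863.15 × 20% = 54572.63
Buyer bears (B): 360.86 + 596.44 + 467.78 + 233.84 = 1658.92
Landed cost (B) = invoice 272502.29 + 1658.92 + duty 54572.63 = 328733.84
Difference = |304932.52 − 328733.84| = 23801.32

Supplier A is cheaper by SGD 23801.32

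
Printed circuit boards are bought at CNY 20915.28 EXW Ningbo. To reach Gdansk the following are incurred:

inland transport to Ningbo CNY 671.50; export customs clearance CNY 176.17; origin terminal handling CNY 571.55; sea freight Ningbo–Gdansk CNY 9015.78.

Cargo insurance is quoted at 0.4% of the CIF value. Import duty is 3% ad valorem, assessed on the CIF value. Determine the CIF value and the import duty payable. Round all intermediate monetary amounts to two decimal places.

Let C be the CIF value. C = EXW price + pre-shipment costs + freight + 0.4% × C
C − 0.4% × C = 20915.28 + 671.50 + 176.17 + 571.55 + 9015.78
0.996 × C = 31350.28
C = 31350.28 / 0.996 = 31476.18
Insurance premium = 0.4% × 31476.18 = 125.90
Import duty = 31476.18 × 3% = 944.29

CIF value: CNY 31476.18; import duty: CNY 944.29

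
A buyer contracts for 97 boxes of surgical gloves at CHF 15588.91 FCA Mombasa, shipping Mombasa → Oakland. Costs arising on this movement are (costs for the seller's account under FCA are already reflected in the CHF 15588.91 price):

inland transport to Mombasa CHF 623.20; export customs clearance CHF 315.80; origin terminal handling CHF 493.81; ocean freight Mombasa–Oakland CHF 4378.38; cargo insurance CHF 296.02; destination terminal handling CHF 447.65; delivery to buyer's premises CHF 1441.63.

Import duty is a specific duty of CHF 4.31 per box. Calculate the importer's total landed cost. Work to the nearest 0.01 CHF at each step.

FCA: the seller delivers export-cleared goods to the carrier; the buyer bears costs from that point.
Already in the invoice (seller's account under FCA): inland to port, export clearance — exclude.
CIF value = FCA price + origin terminal + freight + insurance = 15588.91 + 493.81 + 4378.38 + 296.02 = 20757.12
Import duty = 97 × 4.31 = 418.07
Buyer bears: origin terminal 493.81 + freight 4378.38 + insurance 296.02 + destination terminal 447.65 + delivery 1441.63 + duty 418.07 = 7475.56
Landed cost = invoice 15588.91 + 7475.56 = 23064.47

Total landed cost: CHF 23064.47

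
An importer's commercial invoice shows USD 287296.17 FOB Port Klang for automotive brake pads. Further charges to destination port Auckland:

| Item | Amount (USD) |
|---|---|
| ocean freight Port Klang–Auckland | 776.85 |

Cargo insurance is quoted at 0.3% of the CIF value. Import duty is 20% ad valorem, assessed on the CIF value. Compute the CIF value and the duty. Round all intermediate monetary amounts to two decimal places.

Let C be the CIF value. C = FOB price + freight + 0.3% × C
C − 0.3% × C = 287296.17 + 776.85
0.997 × C = 288073.02
C = 288073.02 / 0.997 = 288939.84
Insurance premium = 0.3% × 288939.84 = 866.82
Import duty = 288939.84 × 20% = 57787.97

CIF value: USD 288939.84; import duty: USD 57787.97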